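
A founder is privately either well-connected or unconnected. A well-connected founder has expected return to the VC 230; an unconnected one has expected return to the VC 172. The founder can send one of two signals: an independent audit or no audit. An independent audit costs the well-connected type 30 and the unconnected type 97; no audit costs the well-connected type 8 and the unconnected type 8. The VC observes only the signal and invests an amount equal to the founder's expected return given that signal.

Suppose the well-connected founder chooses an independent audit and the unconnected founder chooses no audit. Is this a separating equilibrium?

If types separate, audit earns payment 230 and no audit earns 172.
Well-connected: audit gives 230 − 30 = 200; no audit gives 172 − 8 = 164. No deviation. ✓
Unconnected: no audit gives 172 − 8 = 164; audit gives 230 − 97 = 133. No deviation. ✓
Both incentive constraints hold.

Yes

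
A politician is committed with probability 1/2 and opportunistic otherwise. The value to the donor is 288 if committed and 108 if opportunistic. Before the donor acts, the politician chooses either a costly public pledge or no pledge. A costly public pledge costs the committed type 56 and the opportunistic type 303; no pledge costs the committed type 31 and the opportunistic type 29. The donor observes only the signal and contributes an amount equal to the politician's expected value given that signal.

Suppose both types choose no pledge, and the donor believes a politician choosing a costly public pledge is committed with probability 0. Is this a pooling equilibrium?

Yes

At the pooled signal (no pledge) the donor holds the prior 1/2 and pays 1/2·288 + 1/2·108 = 198. Off-path (pledge) belief 0 gives 0·288 + 1·108 = 108.
Committed: no pledge gives 198 − 31 = 167; pledge gives 108 − 56 = 52. Stays. ✓
Opportunistic: no pledge gives 198 − 29 = 169; pledge gives 108 − 303 = -195. Stays. ✓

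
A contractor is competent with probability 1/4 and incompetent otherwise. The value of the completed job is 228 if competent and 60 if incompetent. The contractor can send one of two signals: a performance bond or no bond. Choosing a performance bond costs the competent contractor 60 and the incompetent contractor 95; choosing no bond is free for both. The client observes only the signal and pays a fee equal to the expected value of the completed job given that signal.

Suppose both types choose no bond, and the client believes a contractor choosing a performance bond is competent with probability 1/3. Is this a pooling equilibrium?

Yes

At the pooled signal (no bond) the client holds the prior 1/4 and pays 1/4·228 + 3/4·60 = 102. Off-path (bond) belief 1/3 gives 1/3·228 + 2/3·60 = 116.
Competent: no bond gives 102 − 0 = 102; bond gives 116 − 60 = 56. Stays. ✓
Incompetent: no bond gives 102 − 0 = 102; bond gives 116 − 95 = 21. Stays. ✓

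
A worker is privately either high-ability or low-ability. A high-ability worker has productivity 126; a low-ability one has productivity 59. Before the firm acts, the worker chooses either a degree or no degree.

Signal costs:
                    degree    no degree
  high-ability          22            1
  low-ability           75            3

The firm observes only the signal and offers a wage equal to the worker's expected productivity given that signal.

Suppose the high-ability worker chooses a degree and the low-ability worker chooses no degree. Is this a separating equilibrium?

If types separate, degree earns payment 126 and no degree earns 59.
High-ability: degree gives 126 − 22 = 104; no degree gives 59 − 1 = 58. No deviation. ✓
Low-ability: no degree gives 59 − 3 = 56; degree gives 126 − 75 = 51. No deviation. ✓
Neither type gains from mimicking the other.

Yes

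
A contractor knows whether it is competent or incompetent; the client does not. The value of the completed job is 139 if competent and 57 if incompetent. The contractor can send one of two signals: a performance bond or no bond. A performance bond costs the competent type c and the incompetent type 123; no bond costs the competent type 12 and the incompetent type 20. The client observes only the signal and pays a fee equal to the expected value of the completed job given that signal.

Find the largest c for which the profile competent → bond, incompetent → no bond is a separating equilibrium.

Under separation: bond → competent (pays 139); no bond → incompetent (pays 57).
Incompetent: 57 − 20 = 37 ≥ 139 − 123 = 16. Holds regardless of c. ✓
Competent: 139 − c ≥ 57 − 12, so c ≤ 139 − 45 = 94.

94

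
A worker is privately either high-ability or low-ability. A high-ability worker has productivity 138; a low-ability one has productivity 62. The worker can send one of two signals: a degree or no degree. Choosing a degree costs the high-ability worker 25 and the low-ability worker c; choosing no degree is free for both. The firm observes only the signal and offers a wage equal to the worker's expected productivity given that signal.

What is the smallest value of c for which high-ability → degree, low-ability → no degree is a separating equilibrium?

Under separation: degree → high-ability (pays 138); no degree → low-ability (pays 62).
High-ability: 138 − 25 = 113 ≥ 62 − 0 = 62. Holds regardless of c. ✓
Low-ability: 62 − 0 ≥ 138 − c, so c ≥ 138 − 62 = 76.

76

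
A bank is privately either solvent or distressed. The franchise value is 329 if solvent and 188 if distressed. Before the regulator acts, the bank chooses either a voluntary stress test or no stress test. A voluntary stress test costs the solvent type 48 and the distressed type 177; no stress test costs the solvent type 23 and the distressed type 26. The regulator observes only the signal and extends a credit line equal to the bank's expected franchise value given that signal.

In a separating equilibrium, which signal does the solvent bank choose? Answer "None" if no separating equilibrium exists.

stress test

Try solvent → stress test, distressed → no stress test:
  Under separation the regulator infers type exactly: stress test → solvent (pays 329), no stress test → distressed (pays 188).
  Solvent: stress test gives 329 − 48 = 281; no stress test gives 188 − 23 = 165. No deviation. ✓
  Distressed: no stress test gives 188 − 26 = 162; stress test gives 329 − 177 = 152. No deviation. ✓
Both hold — the solvent type sends stress test.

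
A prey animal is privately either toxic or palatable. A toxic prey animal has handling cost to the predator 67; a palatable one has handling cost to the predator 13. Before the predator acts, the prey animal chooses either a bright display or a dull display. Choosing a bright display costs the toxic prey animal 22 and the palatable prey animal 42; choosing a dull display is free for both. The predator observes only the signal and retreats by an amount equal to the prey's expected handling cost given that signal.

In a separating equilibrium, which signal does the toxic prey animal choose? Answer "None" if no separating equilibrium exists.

Try toxic → bright display, palatable → dull display:
  Under separation the predator infers type exactly: bright display → toxic (pays 67), dull display → palatable (pays 13).
  Toxic: bright display gives 67 − 22 = 45; dull display gives 13 − 0 = 13. No deviation. ✓
  Palatable: dull display gives 13 − 0 = 13; bright display gives 67 − 42 = 25. Would deviate. ✗
Try toxic → dull display, palatable → bright display:
  Under separation the predator infers type exactly: dull display → toxic (pays 67), bright display → palatable (pays 13).
  Toxic: dull display gives 67 − 0 = 67; bright display gives 13 − 22 = -9. No deviation. ✓
  Palatable: bright display gives 13 − 42 = -29; dull display gives 67 − 0 = 67. Would deviate. ✗
Neither assignment is incentive-compatible.

None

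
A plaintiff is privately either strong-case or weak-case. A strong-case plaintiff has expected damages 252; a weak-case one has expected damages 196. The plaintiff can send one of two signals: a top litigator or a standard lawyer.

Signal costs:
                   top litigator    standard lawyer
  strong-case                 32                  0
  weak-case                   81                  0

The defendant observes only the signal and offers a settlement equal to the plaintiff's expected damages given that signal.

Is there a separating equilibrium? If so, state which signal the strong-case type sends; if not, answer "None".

Try strong-case → top litigator, weak-case → standard lawyer:
  Under separation the defendant infers type exactly: top litigator → strong-case (pays 252), standard lawyer → weak-case (pays 196).
  Strong-case: top litigator gives 252 − 32 = 220; standard lawyer gives 196 − 0 = 196. No deviation. ✓
  Weak-case: standard lawyer gives 196 − 0 = 196; top litigator gives 252 − 81 = 171. No deviation. ✓
Both hold — the strong-case type sends top litigator.

top litigator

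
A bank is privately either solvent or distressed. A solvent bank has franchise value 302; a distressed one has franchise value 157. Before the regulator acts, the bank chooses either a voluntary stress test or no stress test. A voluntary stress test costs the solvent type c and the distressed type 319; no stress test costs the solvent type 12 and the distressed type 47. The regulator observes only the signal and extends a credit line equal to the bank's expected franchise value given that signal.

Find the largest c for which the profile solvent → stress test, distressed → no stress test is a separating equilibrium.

Under separation: stress test → solvent (pays 302); no stress test → distressed (pays 157).
Distressed: 157 − 47 = 110 ≥ 302 − 319 = -17. Holds regardless of c. ✓
Solvent: 302 − c ≥ 157 − 12, so c ≤ 302 − 145 = 157.

157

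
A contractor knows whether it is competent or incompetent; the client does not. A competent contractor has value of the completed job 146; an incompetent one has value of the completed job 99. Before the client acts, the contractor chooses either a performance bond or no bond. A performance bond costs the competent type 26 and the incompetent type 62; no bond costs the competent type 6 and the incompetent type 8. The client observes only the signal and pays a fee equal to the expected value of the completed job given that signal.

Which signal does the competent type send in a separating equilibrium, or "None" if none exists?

bond

Try competent → bond, incompetent → no bond:
  Under separation the client infers type exactly: bond → competent (pays 146), no bond → incompetent (pays 99).
  Competent: bond gives 146 − 26 = 120; no bond gives 99 − 6 = 93. No deviation. ✓
  Incompetent: no bond gives 99 − 8 = 91; bond gives 146 − 62 = 84. No deviation. ✓
Both hold — the competent type sends bond.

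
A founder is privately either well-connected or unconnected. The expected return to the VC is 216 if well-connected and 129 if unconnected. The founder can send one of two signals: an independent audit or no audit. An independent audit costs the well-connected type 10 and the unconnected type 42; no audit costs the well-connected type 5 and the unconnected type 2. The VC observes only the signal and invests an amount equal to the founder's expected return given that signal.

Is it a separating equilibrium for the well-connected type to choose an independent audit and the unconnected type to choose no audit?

No

Under separation the VC infers type exactly: audit → well-connected (pays 216), no audit → unconnected (pays 129).
Well-connected: audit gives 216 − 10 = 206; no audit gives 129 − 5 = 124. No deviation. ✓
Unconnected: no audit gives 129 − 2 = 127; audit gives 216 − 42 = 174. Would deviate. ✗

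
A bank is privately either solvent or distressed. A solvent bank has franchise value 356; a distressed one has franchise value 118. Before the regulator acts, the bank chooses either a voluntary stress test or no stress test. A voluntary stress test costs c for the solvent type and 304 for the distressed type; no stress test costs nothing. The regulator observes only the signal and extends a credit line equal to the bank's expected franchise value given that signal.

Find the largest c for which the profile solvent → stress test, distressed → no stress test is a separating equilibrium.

Under separation: stress test → solvent (pays 356); no stress test → distressed (pays 118).
Distressed: 118 − 0 = 118 ≥ 356 − 304 = 52. Holds regardless of c. ✓
Solvent: 356 − c ≥ 118 − 0, so c ≤ 356 − 118 = 238.

238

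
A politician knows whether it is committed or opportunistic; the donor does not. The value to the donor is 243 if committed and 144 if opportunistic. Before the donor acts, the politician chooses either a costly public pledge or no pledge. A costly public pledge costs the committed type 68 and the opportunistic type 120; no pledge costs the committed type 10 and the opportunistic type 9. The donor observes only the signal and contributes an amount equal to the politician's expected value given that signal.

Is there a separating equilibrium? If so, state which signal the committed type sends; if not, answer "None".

Try committed → pledge, opportunistic → no pledge:
  Under separation the donor infers type exactly: pledge → committed (pays 243), no pledge → opportunistic (pays 144).
  Committed: pledge gives 243 − 68 = 175; no pledge gives 144 − 10 = 134. No deviation. ✓
  Opportunistic: no pledge gives 144 − 9 = 135; pledge gives 243 − 120 = 123. No deviation. ✓
Both hold — the committed type sends pledge.

pledge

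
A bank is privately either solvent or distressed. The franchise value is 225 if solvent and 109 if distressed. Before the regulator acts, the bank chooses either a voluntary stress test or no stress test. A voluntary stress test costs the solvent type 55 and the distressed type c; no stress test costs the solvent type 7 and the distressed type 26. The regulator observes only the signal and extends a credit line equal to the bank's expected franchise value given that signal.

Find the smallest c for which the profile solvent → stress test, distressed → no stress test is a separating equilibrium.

Under separation: stress test → solvent (pays 225); no stress test → distressed (pays 109).
Solvent: 225 − 55 = 170 ≥ 109 − 7 = 102. Holds regardless of c. ✓
Distressed: 109 − 26 ≥ 225 − c, so c ≥ 225 − 83 = 142.

142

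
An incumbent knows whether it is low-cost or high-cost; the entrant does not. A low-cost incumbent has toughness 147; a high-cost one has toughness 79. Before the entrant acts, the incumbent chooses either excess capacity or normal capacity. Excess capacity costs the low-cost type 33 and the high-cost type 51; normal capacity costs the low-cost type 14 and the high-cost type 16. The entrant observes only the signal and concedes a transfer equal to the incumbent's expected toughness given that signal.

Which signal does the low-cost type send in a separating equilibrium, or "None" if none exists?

Try low-cost → excess capacity, high-cost → normal capacity:
  If types separate, excess capacity earns payment 147 and normal capacity earns 79.
  Low-cost: excess capacity gives 147 − 33 = 114; normal capacity gives 79 − 14 = 65. No deviation. ✓
  High-cost: normal capacity gives 79 − 16 = 63; excess capacity gives 147 − 51 = 96. Would deviate. ✗
Try low-cost → normal capacity, high-cost → excess capacity:
  If types separate, normal capacity earns payment 147 and excess capacity earns 79.
  Low-cost: normal capacity gives 147 − 14 = 133; excess capacity gives 79 − 33 = 46. No deviation. ✓
  High-cost: excess capacity gives 79 − 51 = 28; normal capacity gives 147 − 16 = 131. Would deviate. ✗
Neither assignment is incentive-compatible.

None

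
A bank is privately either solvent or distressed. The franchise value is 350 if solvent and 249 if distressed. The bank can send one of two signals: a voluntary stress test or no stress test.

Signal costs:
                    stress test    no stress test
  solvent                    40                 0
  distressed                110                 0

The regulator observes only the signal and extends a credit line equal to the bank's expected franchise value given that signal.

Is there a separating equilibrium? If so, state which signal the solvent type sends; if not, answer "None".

stress test

Try solvent → stress test, distressed → no stress test:
  Under separation the regulator infers type exactly: stress test → solvent (pays 350), no stress test → distressed (pays 249).
  Solvent: stress test gives 350 − 40 = 310; no stress test gives 249 − 0 = 249. No deviation. ✓
  Distressed: no stress test gives 249 − 0 = 249; stress test gives 350 − 110 = 240. No deviation. ✓
Both hold — the solvent type sends stress test.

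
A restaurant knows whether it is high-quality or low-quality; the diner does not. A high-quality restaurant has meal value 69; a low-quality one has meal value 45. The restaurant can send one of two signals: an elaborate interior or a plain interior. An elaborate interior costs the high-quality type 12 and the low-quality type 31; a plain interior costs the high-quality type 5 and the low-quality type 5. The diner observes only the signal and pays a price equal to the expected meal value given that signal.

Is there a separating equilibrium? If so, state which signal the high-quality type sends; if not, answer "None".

elaborate interior

Try high-quality → elaborate interior, low-quality → plain interior:
  Under separation the diner infers type exactly: elaborate interior → high-quality (pays 69), plain interior → low-quality (pays 45).
  High-quality: elaborate interior gives 69 − 12 = 57; plain interior gives 45 − 5 = 40. No deviation. ✓
  Low-quality: plain interior gives 45 − 5 = 40; elaborate interior gives 69 − 31 = 38. No deviation. ✓
Both hold — the high-quality type sends elaborate interior.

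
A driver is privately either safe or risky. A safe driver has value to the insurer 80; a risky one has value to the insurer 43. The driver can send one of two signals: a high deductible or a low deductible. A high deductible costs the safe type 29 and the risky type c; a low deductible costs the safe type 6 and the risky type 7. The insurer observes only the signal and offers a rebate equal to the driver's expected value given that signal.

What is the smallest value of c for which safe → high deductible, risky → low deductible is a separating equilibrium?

Under separation: high deductible → safe (pays 80); low deductible → risky (pays 43).
Safe: 80 − 29 = 51 ≥ 43 − 6 = 37. Holds regardless of c. ✓
Risky: 43 − 7 ≥ 80 − c, so c ≥ 80 − 36 = 44.

44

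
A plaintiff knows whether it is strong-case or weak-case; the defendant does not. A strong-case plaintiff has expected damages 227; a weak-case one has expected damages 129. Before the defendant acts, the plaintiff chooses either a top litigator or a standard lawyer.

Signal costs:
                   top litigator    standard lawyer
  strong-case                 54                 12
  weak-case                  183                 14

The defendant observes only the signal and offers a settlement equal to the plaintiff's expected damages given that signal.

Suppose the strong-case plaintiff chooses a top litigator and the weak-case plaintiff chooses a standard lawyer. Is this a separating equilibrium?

Under separation the defendant infers type exactly: top litigator → strong-case (pays 227), standard lawyer → weak-case (pays 129).
Strong-case: top litigator gives 227 − 54 = 173; standard lawyer gives 129 − 12 = 117. No deviation. ✓
Weak-case: standard lawyer gives 129 − 14 = 115; top litigator gives 227 − 183 = 44. No deviation. ✓
Neither type gains from mimicking the other.

Yes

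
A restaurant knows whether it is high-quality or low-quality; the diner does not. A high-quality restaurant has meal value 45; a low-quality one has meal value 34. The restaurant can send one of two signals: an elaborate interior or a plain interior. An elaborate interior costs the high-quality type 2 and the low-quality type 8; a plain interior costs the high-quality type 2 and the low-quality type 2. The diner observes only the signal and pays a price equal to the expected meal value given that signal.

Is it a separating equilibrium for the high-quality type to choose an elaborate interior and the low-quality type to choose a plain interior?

No

If types separate, elaborate interior earns payment 45 and plain interior earns 34.
High-quality: elaborate interior gives 45 − 2 = 43; plain interior gives 34 − 2 = 32. No deviation. ✓
Low-quality: plain interior gives 34 − 2 = 32; elaborate interior gives 45 − 8 = 37. Would deviate. ✗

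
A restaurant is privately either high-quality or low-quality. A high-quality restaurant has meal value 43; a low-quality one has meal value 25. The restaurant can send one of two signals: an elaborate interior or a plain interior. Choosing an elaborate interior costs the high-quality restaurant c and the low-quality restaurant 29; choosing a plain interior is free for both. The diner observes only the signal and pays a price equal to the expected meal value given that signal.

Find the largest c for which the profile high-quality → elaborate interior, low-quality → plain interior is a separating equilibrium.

18

Under separation: elaborate interior → high-quality (pays 43); plain interior → low-quality (pays 25).
Low-quality: 25 − 0 = 25 ≥ 43 − 29 = 14. Holds regardless of c. ✓
High-quality: 43 − c ≥ 25 − 0, so c ≤ 43 − 25 = 18.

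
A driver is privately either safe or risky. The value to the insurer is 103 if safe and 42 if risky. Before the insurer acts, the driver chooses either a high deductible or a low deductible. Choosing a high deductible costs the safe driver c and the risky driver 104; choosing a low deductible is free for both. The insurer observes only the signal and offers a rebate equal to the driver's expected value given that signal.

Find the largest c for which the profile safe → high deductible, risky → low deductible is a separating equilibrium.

61

Under separation: high deductible → safe (pays 103); low deductible → risky (pays 42).
Risky: 42 − 0 = 42 ≥ 103 − 104 = -1. Holds regardless of c. ✓
Safe: 103 − c ≥ 42 − 0, so c ≤ 103 − 42 = 61.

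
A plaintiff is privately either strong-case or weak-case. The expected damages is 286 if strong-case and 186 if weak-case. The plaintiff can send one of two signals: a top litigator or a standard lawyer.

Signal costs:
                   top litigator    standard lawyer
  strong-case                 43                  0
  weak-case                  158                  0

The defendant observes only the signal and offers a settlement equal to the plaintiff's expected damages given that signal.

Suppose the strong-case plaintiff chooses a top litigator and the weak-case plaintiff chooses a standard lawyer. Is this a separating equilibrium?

If types separate, top litigator earns payment 286 and standard lawyer earns 186.
Strong-case: top litigator gives 286 − 43 = 243; standard lawyer gives 186 − 0 = 186. No deviation. ✓
Weak-case: standard lawyer gives 186 − 0 = 186; top litigator gives 286 − 158 = 128. No deviation. ✓
Neither type gains from mimicking the other.

Yes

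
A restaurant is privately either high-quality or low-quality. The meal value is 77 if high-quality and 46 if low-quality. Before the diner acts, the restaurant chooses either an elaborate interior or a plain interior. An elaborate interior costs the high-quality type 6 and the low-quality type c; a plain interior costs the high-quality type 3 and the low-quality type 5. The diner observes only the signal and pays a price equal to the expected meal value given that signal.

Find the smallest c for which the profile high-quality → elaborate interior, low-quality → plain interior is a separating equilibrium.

36

Under separation: elaborate interior → high-quality (pays 77); plain interior → low-quality (pays 46).
High-quality: 77 − 6 = 71 ≥ 46 − 3 = 43. Holds regardless of c. ✓
Low-quality: 46 − 5 ≥ 77 − c, so c ≥ 77 − 41 = 36.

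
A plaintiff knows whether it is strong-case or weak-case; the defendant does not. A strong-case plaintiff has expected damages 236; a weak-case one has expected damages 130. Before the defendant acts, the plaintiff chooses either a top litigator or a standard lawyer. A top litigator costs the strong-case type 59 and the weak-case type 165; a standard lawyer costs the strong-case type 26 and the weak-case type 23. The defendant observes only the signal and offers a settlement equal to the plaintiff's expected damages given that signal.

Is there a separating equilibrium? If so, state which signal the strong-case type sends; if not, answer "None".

Try strong-case → top litigator, weak-case → standard lawyer:
  If types separate, top litigator earns payment 236 and standard lawyer earns 130.
  Strong-case: top litigator gives 236 − 59 = 177; standard lawyer gives 130 − 26 = 104. No deviation. ✓
  Weak-case: standard lawyer gives 130 − 23 = 107; top litigator gives 236 − 165 = 71. No deviation. ✓
Both hold — the strong-case type sends top litigator.

top litigator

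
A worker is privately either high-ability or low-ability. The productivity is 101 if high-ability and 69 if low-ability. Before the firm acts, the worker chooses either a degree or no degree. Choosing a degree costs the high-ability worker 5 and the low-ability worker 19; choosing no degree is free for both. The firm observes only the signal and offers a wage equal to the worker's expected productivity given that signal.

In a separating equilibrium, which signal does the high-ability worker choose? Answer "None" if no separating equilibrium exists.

None

Try high-ability → degree, low-ability → no degree:
  If types separate, degree earns payment 101 and no degree earns 69.
  High-ability: degree gives 101 − 5 = 96; no degree gives 69 − 0 = 69. No deviation. ✓
  Low-ability: no degree gives 69 − 0 = 69; degree gives 101 − 19 = 82. Would deviate. ✗
Try high-ability → no degree, low-ability → degree:
  If types separate, no degree earns payment 101 and degree earns 69.
  High-ability: no degree gives 101 − 0 = 101; degree gives 69 − 5 = 64. No deviation. ✓
  Low-ability: degree gives 69 − 19 = 50; no degree gives 101 − 0 = 101. Would deviate. ✗
Neither assignment is incentive-compatible.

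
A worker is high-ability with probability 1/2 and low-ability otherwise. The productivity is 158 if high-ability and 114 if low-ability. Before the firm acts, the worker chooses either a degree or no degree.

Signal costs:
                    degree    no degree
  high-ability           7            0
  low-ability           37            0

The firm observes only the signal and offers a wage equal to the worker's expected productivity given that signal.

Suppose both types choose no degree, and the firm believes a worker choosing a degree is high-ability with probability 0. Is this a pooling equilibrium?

On the equilibrium path (no degree) the firm holds the prior 1/2 and pays 1/2·158 + 1/2·114 = 136. Off-path (degree) belief 0 gives 0·158 + 1·114 = 114.
High-ability: no degree gives 136 − 0 = 136; degree gives 114 − 7 = 107. Stays. ✓
Low-ability: no degree gives 136 − 0 = 136; degree gives 114 − 37 = 77. Stays. ✓
Beliefs are Bayes-consistent on-path and both types best-respond.

Yes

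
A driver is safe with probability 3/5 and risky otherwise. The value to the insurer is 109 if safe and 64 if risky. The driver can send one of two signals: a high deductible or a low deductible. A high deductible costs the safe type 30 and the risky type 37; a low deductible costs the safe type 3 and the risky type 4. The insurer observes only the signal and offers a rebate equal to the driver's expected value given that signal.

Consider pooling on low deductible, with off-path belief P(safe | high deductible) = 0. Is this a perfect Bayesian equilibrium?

At the pooled signal (low deductible) the insurer holds the prior 3/5 and pays 3/5·109 + 2/5·64 = 91. Off-path (high deductible) belief 0 gives 0·109 + 1·64 = 64.
Safe: low deductible gives 91 − 3 = 88; high deductible gives 64 − 30 = 34. Stays. ✓
Risky: low deductible gives 91 − 4 = 87; high deductible gives 64 − 37 = 27. Stays. ✓

Yes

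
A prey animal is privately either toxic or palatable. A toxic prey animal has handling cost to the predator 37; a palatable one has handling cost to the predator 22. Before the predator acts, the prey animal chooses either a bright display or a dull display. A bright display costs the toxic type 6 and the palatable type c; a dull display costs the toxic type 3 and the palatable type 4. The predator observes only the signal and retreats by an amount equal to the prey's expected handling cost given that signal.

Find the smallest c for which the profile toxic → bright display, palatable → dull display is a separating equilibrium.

19

Under separation: bright display → toxic (pays 37); dull display → palatable (pays 22).
Toxic: 37 − 6 = 31 ≥ 22 − 3 = 19. Holds regardless of c. ✓
Palatable: 22 − 4 ≥ 37 − c, so c ≥ 37 − 18 = 19.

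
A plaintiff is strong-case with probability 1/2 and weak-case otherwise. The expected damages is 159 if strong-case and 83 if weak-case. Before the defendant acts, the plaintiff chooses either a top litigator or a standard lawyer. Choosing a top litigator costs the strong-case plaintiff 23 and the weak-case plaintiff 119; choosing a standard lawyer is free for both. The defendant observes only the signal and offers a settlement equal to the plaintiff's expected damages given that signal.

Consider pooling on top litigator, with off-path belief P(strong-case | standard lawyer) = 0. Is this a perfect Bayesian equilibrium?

On the equilibrium path (top litigator) the defendant holds the prior 1/2 and pays 1/2·159 + 1/2·83 = 121. Off-path (standard lawyer) belief 0 gives 0·159 + 1·83 = 83.
Strong-case: top litigator gives 121 − 23 = 98; standard lawyer gives 83 − 0 = 83. Stays. ✓
Weak-case: top litigator gives 121 − 119 = 2; standard lawyer gives 83 − 0 = 83. Deviates. ✗

No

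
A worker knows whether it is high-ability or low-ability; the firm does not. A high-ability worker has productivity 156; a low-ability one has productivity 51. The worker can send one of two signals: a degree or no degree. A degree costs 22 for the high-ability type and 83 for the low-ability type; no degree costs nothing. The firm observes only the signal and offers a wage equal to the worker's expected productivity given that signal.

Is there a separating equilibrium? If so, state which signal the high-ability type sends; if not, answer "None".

None

Try high-ability → degree, low-ability → no degree:
  If types separate, degree earns payment 156 and no degree earns 51.
  High-ability: degree gives 156 − 22 = 134; no degree gives 51 − 0 = 51. No deviation. ✓
  Low-ability: no degree gives 51 − 0 = 51; degree gives 156 − 83 = 73. Would deviate. ✗
Try high-ability → no degree, low-ability → degree:
  If types separate, no degree earns payment 156 and degree earns 51.
  High-ability: no degree gives 156 − 0 = 156; degree gives 51 − 22 = 29. No deviation. ✓
  Low-ability: degree gives 51 − 83 = -32; no degree gives 156 − 0 = 156. Would deviate. ✗
Neither assignment is incentive-compatible.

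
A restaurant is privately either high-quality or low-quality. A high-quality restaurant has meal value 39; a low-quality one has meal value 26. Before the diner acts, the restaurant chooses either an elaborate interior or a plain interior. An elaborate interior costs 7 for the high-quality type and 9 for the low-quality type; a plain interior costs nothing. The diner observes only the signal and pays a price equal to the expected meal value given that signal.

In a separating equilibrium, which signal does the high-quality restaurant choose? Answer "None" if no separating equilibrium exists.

Try high-quality → elaborate interior, low-quality → plain interior:
  If types separate, elaborate interior earns payment 39 and plain interior earns 26.
  High-quality: elaborate interior gives 39 − 7 = 32; plain interior gives 26 − 0 = 26. No deviation. ✓
  Low-quality: plain interior gives 26 − 0 = 26; elaborate interior gives 39 − 9 = 30. Would deviate. ✗
Try high-quality → plain interior, low-quality → elaborate interior:
  If types separate, plain interior earns payment 39 and elaborate interior earns 26.
  High-quality: plain interior gives 39 − 0 = 39; elaborate interior gives 26 − 7 = 19. No deviation. ✓
  Low-quality: elaborate interior gives 26 − 9 = 17; plain interior gives 39 − 0 = 39. Would deviate. ✗
Neither assignment is incentive-compatible.

None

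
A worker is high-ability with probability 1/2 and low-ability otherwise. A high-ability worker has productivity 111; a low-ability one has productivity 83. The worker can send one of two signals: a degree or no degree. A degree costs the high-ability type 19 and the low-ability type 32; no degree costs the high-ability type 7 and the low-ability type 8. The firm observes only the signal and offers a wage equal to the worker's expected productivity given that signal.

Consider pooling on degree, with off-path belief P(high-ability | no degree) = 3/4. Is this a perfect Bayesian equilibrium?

No

At the pooled signal (degree) the firm holds the prior 1/2 and pays 1/2·111 + 1/2·83 = 97. Off-path (no degree) belief 3/4 gives 3/4·111 + 1/4·83 = 104.
High-ability: degree gives 97 − 19 = 78; no degree gives 104 − 7 = 97. Deviates. ✗
Low-ability: degree gives 97 − 32 = 65; no degree gives 104 − 8 = 96. Deviates. ✗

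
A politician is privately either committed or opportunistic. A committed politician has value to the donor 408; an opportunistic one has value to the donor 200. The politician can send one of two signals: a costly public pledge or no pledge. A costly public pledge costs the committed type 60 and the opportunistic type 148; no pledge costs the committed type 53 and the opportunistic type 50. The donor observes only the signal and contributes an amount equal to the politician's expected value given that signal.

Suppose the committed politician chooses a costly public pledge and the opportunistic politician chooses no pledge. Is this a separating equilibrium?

If types separate, pledge earns payment 408 and no pledge earns 200.
Committed: pledge gives 408 − 60 = 348; no pledge gives 200 − 53 = 147. No deviation. ✓
Opportunistic: no pledge gives 200 − 50 = 150; pledge gives 408 − 148 = 260. Would deviate. ✗

No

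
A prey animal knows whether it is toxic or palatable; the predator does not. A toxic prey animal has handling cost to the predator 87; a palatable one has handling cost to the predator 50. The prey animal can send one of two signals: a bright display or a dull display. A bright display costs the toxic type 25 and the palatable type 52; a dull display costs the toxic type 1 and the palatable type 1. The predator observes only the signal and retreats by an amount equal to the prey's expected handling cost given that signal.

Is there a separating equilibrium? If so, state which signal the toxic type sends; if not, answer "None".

Try toxic → bright display, palatable → dull display:
  If types separate, bright display earns payment 87 and dull display earns 50.
  Toxic: bright display gives 87 − 25 = 62; dull display gives 50 − 1 = 49. No deviation. ✓
  Palatable: dull display gives 50 − 1 = 49; bright display gives 87 − 52 = 35. No deviation. ✓
Both hold — the toxic type sends bright display.

bright display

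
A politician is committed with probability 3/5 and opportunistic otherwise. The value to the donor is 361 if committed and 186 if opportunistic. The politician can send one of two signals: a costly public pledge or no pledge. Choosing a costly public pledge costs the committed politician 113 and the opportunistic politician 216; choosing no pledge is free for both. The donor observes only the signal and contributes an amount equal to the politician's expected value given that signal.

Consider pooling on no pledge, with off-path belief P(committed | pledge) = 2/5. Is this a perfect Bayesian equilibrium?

Yes

At the pooled signal (no pledge) the donor holds the prior 3/5 and pays 3/5·361 + 2/5·186 = 291. Off-path (pledge) belief 2/5 gives 2/5·361 + 3/5·186 = 256.
Committed: no pledge gives 291 − 0 = 291; pledge gives 256 − 113 = 143. Stays. ✓
Opportunistic: no pledge gives 291 − 0 = 291; pledge gives 256 − 216 = 40. Stays. ✓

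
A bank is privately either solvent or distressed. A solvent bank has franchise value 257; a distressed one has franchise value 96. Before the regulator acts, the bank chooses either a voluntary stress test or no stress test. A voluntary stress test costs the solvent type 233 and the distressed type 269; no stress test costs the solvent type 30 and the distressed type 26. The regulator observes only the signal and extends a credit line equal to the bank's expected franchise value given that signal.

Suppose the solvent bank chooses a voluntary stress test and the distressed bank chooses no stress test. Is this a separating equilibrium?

No

If types separate, stress test earns payment 257 and no stress test earns 96.
Solvent: stress test gives 257 − 233 = 24; no stress test gives 96 − 30 = 66. Would deviate. ✗
Distressed: no stress test gives 96 − 26 = 70; stress test gives 257 − 269 = -12. No deviation. ✓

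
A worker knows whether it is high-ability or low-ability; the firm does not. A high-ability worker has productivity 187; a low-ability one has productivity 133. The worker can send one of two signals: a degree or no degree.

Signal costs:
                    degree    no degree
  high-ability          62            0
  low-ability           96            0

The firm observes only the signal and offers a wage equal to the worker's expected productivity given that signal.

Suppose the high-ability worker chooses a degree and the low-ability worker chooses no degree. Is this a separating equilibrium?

No

Under separation the firm infers type exactly: degree → high-ability (pays 187), no degree → low-ability (pays 133).
High-ability: degree gives 187 − 62 = 125; no degree gives 133 − 0 = 133. Would deviate. ✗
Low-ability: no degree gives 133 − 0 = 133; degree gives 187 − 96 = 91. No deviation. ✓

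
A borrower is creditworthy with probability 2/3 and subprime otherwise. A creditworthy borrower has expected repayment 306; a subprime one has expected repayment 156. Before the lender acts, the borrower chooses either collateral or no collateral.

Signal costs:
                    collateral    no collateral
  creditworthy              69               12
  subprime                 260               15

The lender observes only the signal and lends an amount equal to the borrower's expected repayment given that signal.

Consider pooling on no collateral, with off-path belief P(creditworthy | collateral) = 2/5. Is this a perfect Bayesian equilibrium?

At the pooled signal (no collateral) the lender holds the prior 2/3 and pays 2/3·306 + 1/3·156 = 256. Off-path (collateral) belief 2/5 gives 2/5·306 + 3/5·156 = 216.
Creditworthy: no collateral gives 256 − 12 = 244; collateral gives 216 − 69 = 147. Stays. ✓
Subprime: no collateral gives 256 − 15 = 241; collateral gives 216 − 260 = -44. Stays. ✓

Yes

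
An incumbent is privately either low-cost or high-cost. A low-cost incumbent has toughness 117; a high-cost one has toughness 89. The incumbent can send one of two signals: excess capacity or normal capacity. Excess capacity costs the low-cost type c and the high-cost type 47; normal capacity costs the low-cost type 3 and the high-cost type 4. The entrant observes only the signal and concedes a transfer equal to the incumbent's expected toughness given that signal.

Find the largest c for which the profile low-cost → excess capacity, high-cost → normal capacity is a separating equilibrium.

Under separation: excess capacity → low-cost (pays 117); normal capacity → high-cost (pays 89).
High-cost: 89 − 4 = 85 ≥ 117 − 47 = 70. Holds regardless of c. ✓
Low-cost: 117 − c ≥ 89 − 3, so c ≤ 117 − 86 = 31.

31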